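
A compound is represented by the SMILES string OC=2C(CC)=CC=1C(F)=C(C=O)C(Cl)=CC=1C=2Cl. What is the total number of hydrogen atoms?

Walk through each heavy atom and fill implicit hydrogens from standard valence (C 4, N 3, O 2, S 2, halogen 1):
  atom 1: O, bond orders sum to 1 (valence 2) → 1 H
  atom 2: C, bond orders sum to 4 (valence 4) → 0 H
  atom 3: C, bond orders sum to 4 (valence 4) → 0 H
  atom 4: C, bond orders sum to 2 (valence 4) → 2 H
  atom 5: C, bond orders sum to 1 (valence 4) → 3 H
  atom 6: C, bond orders sum to 3 (valence 4) → 1 H
  atom 7: C, bond orders sum to 4 (valence 4) → 0 H
  atom 8: C, bond orders sum to 4 (valence 4) → 0 H
  atom 9: F (halogen, monovalent) → 0 H
  atom 10: C, bond orders sum to 4 (valence 4) → 0 H
  atom 11: C, bond orders sum to 3 (valence 4) → 1 H
  atom 12: O, bond orders sum to 2 (valence 2) → 0 H
  atom 13: C, bond orders sum to 4 (valence 4) → 0 H
  atom 14: Cl (halogen, monovalent) → 0 H
  atom 15: C, bond orders sum to 3 (valence 4) → 1 H
  atom 16: C, bond orders sum to 4 (valence 4) → 0 H
  atom 17: C, bond orders sum to 4 (valence 4) → 0 H
  atom 18: Cl (halogen, monovalent) → 0 H
Total hydrogens: 9.

9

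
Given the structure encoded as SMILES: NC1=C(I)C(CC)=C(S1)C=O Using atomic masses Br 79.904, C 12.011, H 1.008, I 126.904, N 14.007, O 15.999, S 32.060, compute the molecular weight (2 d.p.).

First, the molecular formula is C7H8INOS (counting implicit H from valence).
  C: 7 × 12.011 = 84.077
  H: 8 × 1.008 = 8.064
  I: 1 × 126.904 = 126.904
  N: 1 × 14.007 = 14.007
  O: 1 × 15.999 = 15.999
  S: 1 × 32.060 = 32.060
Sum: 7×12.011 + 8×1.008 + 1×126.904 + 1×14.007 + 1×15.999 + 1×32.060 = 281.111 → 281.11 g/mol.

281.11 g/mol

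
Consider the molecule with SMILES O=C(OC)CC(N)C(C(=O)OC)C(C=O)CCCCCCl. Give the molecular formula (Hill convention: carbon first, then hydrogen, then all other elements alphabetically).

C14H24ClNO5

Walk through each heavy atom and fill implicit hydrogens from standard valence (C 4, N 3, O 2, S 2, halogen 1):
  atom 1: O, bond orders sum to 2 (valence 2) → 0 H
  atom 2: C, bond orders sum to 4 (valence 4) → 0 H
  atom 3: O, bond orders sum to 2 (valence 2) → 0 H
  atom 4: C, bond orders sum to 1 (valence 4) → 3 H
  atom 5: C, bond orders sum to 2 (valence 4) → 2 H
  atom 6: C, bond orders sum to 3 (valence 4) → 1 H
  atom 7: N, bond orders sum to 1 (valence 3) → 2 H
  atom 8: C, bond orders sum to 3 (valence 4) → 1 H
  atom 9: C, bond orders sum to 4 (valence 4) → 0 H
  atom 10: O, bond orders sum to 2 (valence 2) → 0 H
  atom 11: O, bond orders sum to 2 (valence 2) → 0 H
  atom 12: C, bond orders sum to 1 (valence 4) → 3 H
  atom 13: C, bond orders sum to 3 (valence 4) → 1 H
  atom 14: C, bond orders sum to 3 (valence 4) → 1 H
  atom 15: O, bond orders sum to 2 (valence 2) → 0 H
  atom 16: C, bond orders sum to 2 (valence 4) → 2 H
  atom 17: C, bond orders sum to 2 (valence 4) → 2 H
  atom 18: C, bond orders sum to 2 (valence 4) → 2 H
  atom 19: C, bond orders sum to 2 (valence 4) → 2 H
  atom 20: C, bond orders sum to 2 (valence 4) → 2 H
  atom 21: Cl (halogen, monovalent) → 0 H
Totals → C:14, H:24, Cl:1, N:1, O:5.
In Hill order: C14H24ClNO5.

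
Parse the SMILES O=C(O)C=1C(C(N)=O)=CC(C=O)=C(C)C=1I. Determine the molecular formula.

C10H8INO4

Walk through each heavy atom and fill implicit hydrogens from standard valence (C 4, N 3, O 2, S 2, halogen 1):
  atom 1: O, bond orders sum to 2 (valence 2) → 0 H
  atom 2: C, bond orders sum to 4 (valence 4) → 0 H
  atom 3: O, bond orders sum to 1 (valence 2) → 1 H
  atom 4: C, bond orders sum to 4 (valence 4) → 0 H
  atom 5: C, bond orders sum to 4 (valence 4) → 0 H
  atom 6: C, bond orders sum to 4 (valence 4) → 0 H
  atom 7: N, bond orders sum to 1 (valence 3) → 2 H
  atom 8: O, bond orders sum to 2 (valence 2) → 0 H
  atom 9: C, bond orders sum to 3 (valence 4) → 1 H
  atom 10: C, bond orders sum to 4 (valence 4) → 0 H
  atom 11: C, bond orders sum to 3 (valence 4) → 1 H
  atom 12: O, bond orders sum to 2 (valence 2) → 0 H
  atom 13: C, bond orders sum to 4 (valence 4) → 0 H
  atom 14: C, bond orders sum to 1 (valence 4) → 3 H
  atom 15: C, bond orders sum to 4 (valence 4) → 0 H
  atom 16: I (halogen, monovalent) → 0 H
Totals → C:10, H:8, I:1, N:1, O:4.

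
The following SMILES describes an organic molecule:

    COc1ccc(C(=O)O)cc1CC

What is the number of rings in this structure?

1

In SMILES, each pair of matching ring-closure digits denotes one ring-closing bond; the number of such bonds equals the number of independent rings.
Ring-closure bonds here: 1.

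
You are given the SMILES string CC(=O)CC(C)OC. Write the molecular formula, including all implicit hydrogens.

C6H12O2

Walk through each heavy atom and fill implicit hydrogens from standard valence (C 4, N 3, O 2, S 2, halogen 1):
  atom 1: C, bond orders sum to 1 (valence 4) → 3 H
  atom 2: C, bond orders sum to 4 (valence 4) → 0 H
  atom 3: O, bond orders sum to 2 (valence 2) → 0 H
  atom 4: C, bond orders sum to 2 (valence 4) → 2 H
  atom 5: C, bond orders sum to 3 (valence 4) → 1 H
  atom 6: C, bond orders sum to 1 (valence 4) → 3 H
  atom 7: O, bond orders sum to 2 (valence 2) → 0 H
  atom 8: C, bond orders sum to 1 (valence 4) → 3 H
Totals → C:6, H:12, O:2.
In Hill order: C6H12O2.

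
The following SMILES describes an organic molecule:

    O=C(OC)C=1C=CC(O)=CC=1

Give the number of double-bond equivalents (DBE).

Degree of unsaturation = (number of rings) + (number of π bonds).
Ring closures in the SMILES: 1.
π bonds: 4 double bonds (each 1 DoU) → 4 DoU from unsaturation.
Total DoU = 1 + 4 = 5.

5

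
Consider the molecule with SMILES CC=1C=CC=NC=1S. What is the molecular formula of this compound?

Walk through each heavy atom and fill implicit hydrogens from standard valence (C 4, N 3, O 2, S 2, halogen 1):
  atom 1: C, bond orders sum to 1 (valence 4) → 3 H
  atom 2: C, bond orders sum to 4 (valence 4) → 0 H
  atom 3: C, bond orders sum to 3 (valence 4) → 1 H
  atom 4: C, bond orders sum to 3 (valence 4) → 1 H
  atom 5: C, bond orders sum to 3 (valence 4) → 1 H
  atom 6: N, bond orders sum to 3 (valence 3) → 0 H
  atom 7: C, bond orders sum to 4 (valence 4) → 0 H
  atom 8: S, bond orders sum to 1 (valence 2) → 1 H
Totals → C:6, H:7, N:1, S:1.

C6H7NS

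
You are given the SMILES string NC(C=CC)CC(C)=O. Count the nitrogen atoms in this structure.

1

Scan the SMILES for N atoms (remember two-letter symbols like Cl and Br are single atoms).
Nitrogen count: 1.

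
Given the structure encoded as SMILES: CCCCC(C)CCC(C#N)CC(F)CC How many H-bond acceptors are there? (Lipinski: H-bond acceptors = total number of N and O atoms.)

N atoms: 1; O atoms: 0.
Lipinski HBA = 1 + 0 = 1.

1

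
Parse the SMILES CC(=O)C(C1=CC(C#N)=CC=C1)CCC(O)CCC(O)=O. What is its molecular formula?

C16H19NO4

Walk through each heavy atom and fill implicit hydrogens from standard valence (C 4, N 3, O 2, S 2, halogen 1):
  atom 1: C, bond orders sum to 1 (valence 4) → 3 H
  atom 2: C, bond orders sum to 4 (valence 4) → 0 H
  atom 3: O, bond orders sum to 2 (valence 2) → 0 H
  atom 4: C, bond orders sum to 3 (valence 4) → 1 H
  atom 5: C, bond orders sum to 4 (valence 4) → 0 H
  atom 6: C, bond orders sum to 3 (valence 4) → 1 H
  atom 7: C, bond orders sum to 4 (valence 4) → 0 H
  atom 8: C, bond orders sum to 4 (valence 4) → 0 H
  atom 9: N, bond orders sum to 3 (valence 3) → 0 H
  atom 10: C, bond orders sum to 3 (valence 4) → 1 H
  atom 11: C, bond orders sum to 3 (valence 4) → 1 H
  atom 12: C, bond orders sum to 3 (valence 4) → 1 H
  atom 13: C, bond orders sum to 2 (valence 4) → 2 H
  atom 14: C, bond orders sum to 2 (valence 4) → 2 H
  atom 15: C, bond orders sum to 3 (valence 4) → 1 H
  atom 16: O, bond orders sum to 1 (valence 2) → 1 H
  atom 17: C, bond orders sum to 2 (valence 4) → 2 H
  atom 18: C, bond orders sum to 2 (valence 4) → 2 H
  atom 19: C, bond orders sum to 4 (valence 4) → 0 H
  atom 20: O, bond orders sum to 1 (valence 2) → 1 H
  atom 21: O, bond orders sum to 2 (valence 2) → 0 H
Totals → C:16, H:19, N:1, O:4.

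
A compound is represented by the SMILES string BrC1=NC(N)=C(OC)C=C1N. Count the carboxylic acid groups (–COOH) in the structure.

Scan the SMILES for the carboxylic acid motif — none present.
Groups that are present: 1 ether, 2 primary amine.

0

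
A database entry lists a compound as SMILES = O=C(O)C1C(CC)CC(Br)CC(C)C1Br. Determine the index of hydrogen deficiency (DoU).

Molecular formula: C11H18Br2O2.
DoU = (2C + 2 + N − H − X) / 2, where X is the halogen count and O/S are ignored.
    = (2·11 + 2 + 0 − 18 − 2) / 2 = 4 / 2 = 2.

2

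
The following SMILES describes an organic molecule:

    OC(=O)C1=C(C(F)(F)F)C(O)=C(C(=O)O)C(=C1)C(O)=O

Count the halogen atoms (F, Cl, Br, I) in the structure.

Halogen atoms appear at heavy-atom positions 7, 8, 9 (3×F).
Other groups present: 3 carboxylic acid, 1 hydroxyl.
Halogen count: 3.

3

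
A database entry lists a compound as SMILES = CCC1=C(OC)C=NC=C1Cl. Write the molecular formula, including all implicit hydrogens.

Walk through each heavy atom and fill implicit hydrogens from standard valence (C 4, N 3, O 2, S 2, halogen 1):
  atom 1: C, bond orders sum to 1 (valence 4) → 3 H
  atom 2: C, bond orders sum to 2 (valence 4) → 2 H
  atom 3: C, bond orders sum to 4 (valence 4) → 0 H
  atom 4: C, bond orders sum to 4 (valence 4) → 0 H
  atom 5: O, bond orders sum to 2 (valence 2) → 0 H
  atom 6: C, bond orders sum to 1 (valence 4) → 3 H
  atom 7: C, bond orders sum to 3 (valence 4) → 1 H
  atom 8: N, bond orders sum to 3 (valence 3) → 0 H
  atom 9: C, bond orders sum to 3 (valence 4) → 1 H
  atom 10: C, bond orders sum to 4 (valence 4) → 0 H
  atom 11: Cl (halogen, monovalent) → 0 H
Totals → C:8, H:10, Cl:1, N:1, O:1.

C8H10ClNO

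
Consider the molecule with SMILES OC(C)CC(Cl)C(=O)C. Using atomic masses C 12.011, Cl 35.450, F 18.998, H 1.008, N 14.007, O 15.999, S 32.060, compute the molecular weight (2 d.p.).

First, the molecular formula is C6H11ClO2 (counting implicit H from valence).
  C: 6 × 12.011 = 72.066
  Cl: 1 × 35.450 = 35.450
  H: 11 × 1.008 = 11.088
  O: 2 × 15.999 = 31.998
Sum: 6×12.011 + 1×35.450 + 11×1.008 + 2×15.999 = 150.602 → 150.60 g/mol.

150.60 g/mol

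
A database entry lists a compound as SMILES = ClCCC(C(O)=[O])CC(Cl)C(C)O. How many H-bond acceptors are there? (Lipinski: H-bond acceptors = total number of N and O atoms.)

N atoms: 0; O atoms: 3.
Lipinski HBA = 0 + 3 = 3.

3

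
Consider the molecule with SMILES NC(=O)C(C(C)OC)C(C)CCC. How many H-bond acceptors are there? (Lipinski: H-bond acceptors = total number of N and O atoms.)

3

N atoms: 1; O atoms: 2.
Lipinski HBA = 1 + 2 = 3.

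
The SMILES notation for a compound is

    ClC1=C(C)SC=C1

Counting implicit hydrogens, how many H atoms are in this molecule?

Walk through each heavy atom and fill implicit hydrogens from standard valence (C 4, N 3, O 2, S 2, halogen 1):
  atom 1: Cl (halogen, monovalent) → 0 H
  atom 2: C, bond orders sum to 4 (valence 4) → 0 H
  atom 3: C, bond orders sum to 4 (valence 4) → 0 H
  atom 4: C, bond orders sum to 1 (valence 4) → 3 H
  atom 5: S, bond orders sum to 2 (valence 2) → 0 H
  atom 6: C, bond orders sum to 3 (valence 4) → 1 H
  atom 7: C, bond orders sum to 3 (valence 4) → 1 H
Total hydrogens: 5.

5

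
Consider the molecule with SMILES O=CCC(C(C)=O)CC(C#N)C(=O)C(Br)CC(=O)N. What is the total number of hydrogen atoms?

15

Walk through each heavy atom and fill implicit hydrogens from standard valence (C 4, N 3, O 2, S 2, halogen 1):
  atom 1: O, bond orders sum to 2 (valence 2) → 0 H
  atom 2: C, bond orders sum to 3 (valence 4) → 1 H
  atom 3: C, bond orders sum to 2 (valence 4) → 2 H
  atom 4: C, bond orders sum to 3 (valence 4) → 1 H
  atom 5: C, bond orders sum to 4 (valence 4) → 0 H
  atom 6: C, bond orders sum to 1 (valence 4) → 3 H
  atom 7: O, bond orders sum to 2 (valence 2) → 0 H
  atom 8: C, bond orders sum to 2 (valence 4) → 2 H
  atom 9: C, bond orders sum to 3 (valence 4) → 1 H
  atom 10: C, bond orders sum to 4 (valence 4) → 0 H
  atom 11: N, bond orders sum to 3 (valence 3) → 0 H
  atom 12: C, bond orders sum to 4 (valence 4) → 0 H
  atom 13: O, bond orders sum to 2 (valence 2) → 0 H
  atom 14: C, bond orders sum to 3 (valence 4) → 1 H
  atom 15: Br (halogen, monovalent) → 0 H
  atom 16: C, bond orders sum to 2 (valence 4) → 2 H
  atom 17: C, bond orders sum to 4 (valence 4) → 0 H
  atom 18: O, bond orders sum to 2 (valence 2) → 0 H
  atom 19: N, bond orders sum to 1 (valence 3) → 2 H
Total hydrogens: 15.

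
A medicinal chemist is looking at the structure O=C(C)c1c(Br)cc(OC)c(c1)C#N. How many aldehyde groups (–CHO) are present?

0

Scan the SMILES for the aldehyde motif — none present.
Groups that are present: 1 ether, 1 ketone, 1 nitrile.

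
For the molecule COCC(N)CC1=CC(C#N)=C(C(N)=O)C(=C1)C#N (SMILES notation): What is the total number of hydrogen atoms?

Walk through each heavy atom and fill implicit hydrogens from standard valence (C 4, N 3, O 2, S 2, halogen 1):
  atom 1: C, bond orders sum to 1 (valence 4) → 3 H
  atom 2: O, bond orders sum to 2 (valence 2) → 0 H
  atom 3: C, bond orders sum to 2 (valence 4) → 2 H
  atom 4: C, bond orders sum to 3 (valence 4) → 1 H
  atom 5: N, bond orders sum to 1 (valence 3) → 2 H
  atom 6: C, bond orders sum to 2 (valence 4) → 2 H
  atom 7: C, bond orders sum to 4 (valence 4) → 0 H
  atom 8: C, bond orders sum to 3 (valence 4) → 1 H
  atom 9: C, bond orders sum to 4 (valence 4) → 0 H
  atom 10: C, bond orders sum to 4 (valence 4) → 0 H
  atom 11: N, bond orders sum to 3 (valence 3) → 0 H
  atom 12: C, bond orders sum to 4 (valence 4) → 0 H
  atom 13: C, bond orders sum to 4 (valence 4) → 0 H
  atom 14: N, bond orders sum to 1 (valence 3) → 2 H
  atom 15: O, bond orders sum to 2 (valence 2) → 0 H
  atom 16: C, bond orders sum to 4 (valence 4) → 0 H
  atom 17: C, bond orders sum to 3 (valence 4) → 1 H
  atom 18: C, bond orders sum to 4 (valence 4) → 0 H
  atom 19: N, bond orders sum to 3 (valence 3) → 0 H
Total hydrogens: 14.

14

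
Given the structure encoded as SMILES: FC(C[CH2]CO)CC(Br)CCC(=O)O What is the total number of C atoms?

9

Count every carbon token in the SMILES (each C, including those in ring-closure positions and inside branches).
Carbon count: 9.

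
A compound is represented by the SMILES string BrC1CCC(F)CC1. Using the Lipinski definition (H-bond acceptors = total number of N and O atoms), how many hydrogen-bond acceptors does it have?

0

N atoms: 0; O atoms: 0.
Lipinski HBA = 0 + 0 = 0.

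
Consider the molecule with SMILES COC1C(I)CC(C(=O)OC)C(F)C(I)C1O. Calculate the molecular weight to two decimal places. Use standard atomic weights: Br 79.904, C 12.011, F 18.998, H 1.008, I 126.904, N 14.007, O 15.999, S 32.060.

First, the molecular formula is C10H15FI2O4 (counting implicit H from valence).
  C: 10 × 12.011 = 120.110
  F: 1 × 18.998 = 18.998
  H: 15 × 1.008 = 15.120
  I: 2 × 126.904 = 253.808
  O: 4 × 15.999 = 63.996
Sum: 10×12.011 + 1×18.998 + 15×1.008 + 2×126.904 + 4×15.999 = 472.032 → 472.03 g/mol.

472.03 g/mol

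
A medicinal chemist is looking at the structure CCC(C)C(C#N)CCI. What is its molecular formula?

C8H14IN

Walk through each heavy atom and fill implicit hydrogens from standard valence (C 4, N 3, O 2, S 2, halogen 1):
  atom 1: C, bond orders sum to 1 (valence 4) → 3 H
  atom 2: C, bond orders sum to 2 (valence 4) → 2 H
  atom 3: C, bond orders sum to 3 (valence 4) → 1 H
  atom 4: C, bond orders sum to 1 (valence 4) → 3 H
  atom 5: C, bond orders sum to 3 (valence 4) → 1 H
  atom 6: C, bond orders sum to 4 (valence 4) → 0 H
  atom 7: N, bond orders sum to 3 (valence 3) → 0 H
  atom 8: C, bond orders sum to 2 (valence 4) → 2 H
  atom 9: C, bond orders sum to 2 (valence 4) → 2 H
  atom 10: I (halogen, monovalent) → 0 H
Totals → C:8, H:14, I:1, N:1.
In Hill order: C8H14IN.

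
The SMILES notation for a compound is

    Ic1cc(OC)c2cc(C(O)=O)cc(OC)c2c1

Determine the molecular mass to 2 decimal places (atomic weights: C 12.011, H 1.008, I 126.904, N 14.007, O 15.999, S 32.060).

First, the molecular formula is C13H11IO4 (counting implicit H from valence).
  C: 13 × 12.011 = 156.143
  H: 11 × 1.008 = 11.088
  I: 1 × 126.904 = 126.904
  O: 4 × 15.999 = 63.996
Sum: 13×12.011 + 11×1.008 + 1×126.904 + 4×15.999 = 358.131 → 358.13 g/mol.

358.13 g/mol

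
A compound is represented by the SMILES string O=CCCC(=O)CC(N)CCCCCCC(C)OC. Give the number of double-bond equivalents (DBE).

Degree of unsaturation = (number of rings) + (number of π bonds).
Ring closures in the SMILES: 0.
π bonds: 2 double bonds (each 1 DoU) → 2 DoU from unsaturation.
Total DoU = 0 + 2 = 2.

2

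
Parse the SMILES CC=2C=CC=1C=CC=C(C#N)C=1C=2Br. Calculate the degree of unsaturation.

Degree of unsaturation = (number of rings) + (number of π bonds).
Ring closures in the SMILES: 2.
π bonds: 5 double bonds (each 1 DoU), 1 triple bond (each 2 DoU) → 7 DoU from unsaturation.
Total DoU = 2 + 7 = 9.

9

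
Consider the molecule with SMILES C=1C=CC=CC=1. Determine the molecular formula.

C6H6

Walk through each heavy atom and fill implicit hydrogens from standard valence (C 4, N 3, O 2, S 2, halogen 1):
  atom 1: C, bond orders sum to 3 (valence 4) → 1 H
  atom 2: C, bond orders sum to 3 (valence 4) → 1 H
  atom 3: C, bond orders sum to 3 (valence 4) → 1 H
  atom 4: C, bond orders sum to 3 (valence 4) → 1 H
  atom 5: C, bond orders sum to 3 (valence 4) → 1 H
  atom 6: C, bond orders sum to 3 (valence 4) → 1 H
Totals → C:6, H:6.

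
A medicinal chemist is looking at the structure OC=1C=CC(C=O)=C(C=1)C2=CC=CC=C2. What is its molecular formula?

C13H10O2

Walk through each heavy atom and fill implicit hydrogens from standard valence (C 4, N 3, O 2, S 2, halogen 1):
  atom 1: O, bond orders sum to 1 (valence 2) → 1 H
  atom 2: C, bond orders sum to 4 (valence 4) → 0 H
  atom 3: C, bond orders sum to 3 (valence 4) → 1 H
  atom 4: C, bond orders sum to 3 (valence 4) → 1 H
  atom 5: C, bond orders sum to 4 (valence 4) → 0 H
  atom 6: C, bond orders sum to 3 (valence 4) → 1 H
  atom 7: O, bond orders sum to 2 (valence 2) → 0 H
  atom 8: C, bond orders sum to 4 (valence 4) → 0 H
  atom 9: C, bond orders sum to 3 (valence 4) → 1 H
  atom 10: C, bond orders sum to 4 (valence 4) → 0 H
  atom 11: C, bond orders sum to 3 (valence 4) → 1 H
  atom 12: C, bond orders sum to 3 (valence 4) → 1 H
  atom 13: C, bond orders sum to 3 (valence 4) → 1 H
  atom 14: C, bond orders sum to 3 (valence 4) → 1 H
  atom 15: C, bond orders sum to 3 (valence 4) → 1 H
Totals → C:13, H:10, O:2.
In Hill order: C13H10O2.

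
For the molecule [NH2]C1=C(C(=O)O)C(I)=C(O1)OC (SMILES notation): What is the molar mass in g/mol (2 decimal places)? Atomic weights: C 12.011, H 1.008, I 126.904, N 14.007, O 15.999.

283.02 g/mol

First, the molecular formula is C6H6INO4 (counting implicit H from valence).
  C: 6 × 12.011 = 72.066
  H: 6 × 1.008 = 6.048
  I: 1 × 126.904 = 126.904
  N: 1 × 14.007 = 14.007
  O: 4 × 15.999 = 63.996
Sum: 6×12.011 + 6×1.008 + 1×126.904 + 1×14.007 + 4×15.999 = 283.021 → 283.02 g/mol.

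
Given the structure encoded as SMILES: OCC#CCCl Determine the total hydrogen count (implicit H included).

Walk through each heavy atom and fill implicit hydrogens from standard valence (C 4, N 3, O 2, S 2, halogen 1):
  atom 1: O, bond orders sum to 1 (valence 2) → 1 H
  atom 2: C, bond orders sum to 2 (valence 4) → 2 H
  atom 3: C, bond orders sum to 4 (valence 4) → 0 H
  atom 4: C, bond orders sum to 4 (valence 4) → 0 H
  atom 5: C, bond orders sum to 2 (valence 4) → 2 H
  atom 6: Cl (halogen, monovalent) → 0 H
Total hydrogens: 5.

5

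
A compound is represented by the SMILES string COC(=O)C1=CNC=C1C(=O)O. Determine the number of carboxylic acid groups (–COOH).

1

The carboxylic acid motif appears at heavy-atom position 10 in the SMILES.
Other groups present: 1 ester.
Carboxylic acid count: 1.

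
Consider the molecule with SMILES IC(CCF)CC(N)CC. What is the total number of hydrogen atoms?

15

Walk through each heavy atom and fill implicit hydrogens from standard valence (C 4, N 3, O 2, S 2, halogen 1):
  atom 1: I (halogen, monovalent) → 0 H
  atom 2: C, bond orders sum to 3 (valence 4) → 1 H
  atom 3: C, bond orders sum to 2 (valence 4) → 2 H
  atom 4: C, bond orders sum to 2 (valence 4) → 2 H
  atom 5: F (halogen, monovalent) → 0 H
  atom 6: C, bond orders sum to 2 (valence 4) → 2 H
  atom 7: C, bond orders sum to 3 (valence 4) → 1 H
  atom 8: N, bond orders sum to 1 (valence 3) → 2 H
  atom 9: C, bond orders sum to 2 (valence 4) → 2 H
  atom 10: C, bond orders sum to 1 (valence 4) → 3 H
Total hydrogens: 15.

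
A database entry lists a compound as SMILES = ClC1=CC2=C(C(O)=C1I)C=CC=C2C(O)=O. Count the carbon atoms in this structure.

Count every carbon token in the SMILES (each C, including those in ring-closure positions and inside branches).
Carbon count: 11.

11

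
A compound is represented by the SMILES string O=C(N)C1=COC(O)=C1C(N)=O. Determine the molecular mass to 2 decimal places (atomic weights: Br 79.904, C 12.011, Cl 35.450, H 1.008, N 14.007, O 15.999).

170.12 g/mol

First, the molecular formula is C6H6N2O4 (counting implicit H from valence).
  C: 6 × 12.011 = 72.066
  H: 6 × 1.008 = 6.048
  N: 2 × 14.007 = 28.014
  O: 4 × 15.999 = 63.996
Sum: 6×12.011 + 6×1.008 + 2×14.007 + 4×15.999 = 170.124 → 170.12 g/mol.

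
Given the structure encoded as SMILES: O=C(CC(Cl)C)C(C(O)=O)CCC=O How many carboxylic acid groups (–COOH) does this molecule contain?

The carboxylic acid motif appears at heavy-atom position 8 in the SMILES.
Other groups present: 1 aldehyde, 1 ketone.
Carboxylic acid count: 1.

1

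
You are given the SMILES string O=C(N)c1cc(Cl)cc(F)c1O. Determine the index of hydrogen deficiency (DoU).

Molecular formula: C7H5ClFNO2.
DoU = (2C + 2 + N − H − X) / 2, where X is the halogen count and O/S are ignored.
    = (2·7 + 2 + 1 − 5 − 2) / 2 = 10 / 2 = 5.

5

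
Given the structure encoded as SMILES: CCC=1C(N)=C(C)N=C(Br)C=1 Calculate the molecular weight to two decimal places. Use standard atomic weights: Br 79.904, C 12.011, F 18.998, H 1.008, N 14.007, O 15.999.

First, the molecular formula is C8H11BrN2 (counting implicit H from valence).
  Br: 1 × 79.904 = 79.904
  C: 8 × 12.011 = 96.088
  H: 11 × 1.008 = 11.088
  N: 2 × 14.007 = 28.014
Sum: 1×79.904 + 8×12.011 + 11×1.008 + 2×14.007 = 215.094 → 215.09 g/mol.

215.09 g/mol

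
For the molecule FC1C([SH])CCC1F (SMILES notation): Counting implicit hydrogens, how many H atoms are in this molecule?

Walk through each heavy atom and fill implicit hydrogens from standard valence (C 4, N 3, O 2, S 2, halogen 1):
  atom 1: F (halogen, monovalent) → 0 H
  atom 2: C, bond orders sum to 3 (valence 4) → 1 H
  atom 3: C, bond orders sum to 3 (valence 4) → 1 H
  atom 4: S with explicit H count 1
  atom 5: C, bond orders sum to 2 (valence 4) → 2 H
  atom 6: C, bond orders sum to 2 (valence 4) → 2 H
  atom 7: C, bond orders sum to 3 (valence 4) → 1 H
  atom 8: F (halogen, monovalent) → 0 H
Total hydrogens: 8.

8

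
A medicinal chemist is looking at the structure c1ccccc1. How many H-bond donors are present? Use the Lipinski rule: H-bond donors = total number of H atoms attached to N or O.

0

Donors: find every N or O and count the H atoms it carries.
  (no N or O atoms present)
Lipinski HBD = 0.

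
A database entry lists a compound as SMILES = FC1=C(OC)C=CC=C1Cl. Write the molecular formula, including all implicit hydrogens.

C7H6ClFO

Walk through each heavy atom and fill implicit hydrogens from standard valence (C 4, N 3, O 2, S 2, halogen 1):
  atom 1: F (halogen, monovalent) → 0 H
  atom 2: C, bond orders sum to 4 (valence 4) → 0 H
  atom 3: C, bond orders sum to 4 (valence 4) → 0 H
  atom 4: O, bond orders sum to 2 (valence 2) → 0 H
  atom 5: C, bond orders sum to 1 (valence 4) → 3 H
  atom 6: C, bond orders sum to 3 (valence 4) → 1 H
  atom 7: C, bond orders sum to 3 (valence 4) → 1 H
  atom 8: C, bond orders sum to 3 (valence 4) → 1 H
  atom 9: C, bond orders sum to 4 (valence 4) → 0 H
  atom 10: Cl (halogen, monovalent) → 0 H
Totals → C:7, H:6, Cl:1, F:1, O:1.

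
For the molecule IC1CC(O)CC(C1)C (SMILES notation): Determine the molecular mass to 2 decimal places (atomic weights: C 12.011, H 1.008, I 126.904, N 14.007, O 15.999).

240.08 g/mol

First, the molecular formula is C7H13IO (counting implicit H from valence).
  C: 7 × 12.011 = 84.077
  H: 13 × 1.008 = 13.104
  I: 1 × 126.904 = 126.904
  O: 1 × 15.999 = 15.999
Sum: 7×12.011 + 13×1.008 + 1×126.904 + 1×15.999 = 240.084 → 240.08 g/mol.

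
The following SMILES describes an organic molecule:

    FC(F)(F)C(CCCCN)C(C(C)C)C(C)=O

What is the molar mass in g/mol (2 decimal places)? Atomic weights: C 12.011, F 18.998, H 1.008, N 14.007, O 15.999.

First, the molecular formula is C12H22F3NO (counting implicit H from valence).
  C: 12 × 12.011 = 144.132
  F: 3 × 18.998 = 56.994
  H: 22 × 1.008 = 22.176
  N: 1 × 14.007 = 14.007
  O: 1 × 15.999 = 15.999
Sum: 12×12.011 + 3×18.998 + 22×1.008 + 1×14.007 + 1×15.999 = 253.308 → 253.31 g/mol.

253.31 g/mol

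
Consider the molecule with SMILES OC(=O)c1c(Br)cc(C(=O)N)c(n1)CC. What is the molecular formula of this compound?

C9H9BrN2O3

Walk through each heavy atom and fill implicit hydrogens from standard valence (C 4, N 3, O 2, S 2, halogen 1); for lowercase aromatic atoms, an aromatic c carries 1 H when it has two neighbours and 0 H with three, and aromatic n carries 0 H:
  atom 1: O, bond orders sum to 1 (valence 2) → 1 H
  atom 2: C, bond orders sum to 4 (valence 4) → 0 H
  atom 3: O, bond orders sum to 2 (valence 2) → 0 H
  atom 4: aromatic c, 3 neighbours → 0 H
  atom 5: aromatic c, 3 neighbours → 0 H
  atom 6: Br (halogen, monovalent) → 0 H
  atom 7: aromatic c, 2 neighbours → 1 H
  atom 8: aromatic c, 3 neighbours → 0 H
  atom 9: C, bond orders sum to 4 (valence 4) → 0 H
  atom 10: O, bond orders sum to 2 (valence 2) → 0 H
  atom 11: N, bond orders sum to 1 (valence 3) → 2 H
  atom 12: aromatic c, 3 neighbours → 0 H
  atom 13: aromatic n, 2 neighbours → 0 H
  atom 14: C, bond orders sum to 2 (valence 4) → 2 H
  atom 15: C, bond orders sum to 1 (valence 4) → 3 H
Totals → C:9, H:9, Br:1, N:2, O:3.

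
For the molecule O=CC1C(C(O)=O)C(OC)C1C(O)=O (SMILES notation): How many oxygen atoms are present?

6

Scan the SMILES for O atoms (remember two-letter symbols like Cl and Br are single atoms).
Oxygen count: 6.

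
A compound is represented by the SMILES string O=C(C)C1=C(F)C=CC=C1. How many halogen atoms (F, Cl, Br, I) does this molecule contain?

Halogen atoms appear at heavy-atom position 6 (1×F).
Other groups present: 1 ketone.
Halogen count: 1.

1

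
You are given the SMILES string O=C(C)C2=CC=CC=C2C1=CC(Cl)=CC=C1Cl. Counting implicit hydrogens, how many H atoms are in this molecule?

10

Walk through each heavy atom and fill implicit hydrogens from standard valence (C 4, N 3, O 2, S 2, halogen 1):
  atom 1: O, bond orders sum to 2 (valence 2) → 0 H
  atom 2: C, bond orders sum to 4 (valence 4) → 0 H
  atom 3: C, bond orders sum to 1 (valence 4) → 3 H
  atom 4: C, bond orders sum to 4 (valence 4) → 0 H
  atom 5: C, bond orders sum to 3 (valence 4) → 1 H
  atom 6: C, bond orders sum to 3 (valence 4) → 1 H
  atom 7: C, bond orders sum to 3 (valence 4) → 1 H
  atom 8: C, bond orders sum to 3 (valence 4) → 1 H
  atom 9: C, bond orders sum to 4 (valence 4) → 0 H
  atom 10: C, bond orders sum to 4 (valence 4) → 0 H
  atom 11: C, bond orders sum to 3 (valence 4) → 1 H
  atom 12: C, bond orders sum to 4 (valence 4) → 0 H
  atom 13: Cl (halogen, monovalent) → 0 H
  atom 14: C, bond orders sum to 3 (valence 4) → 1 H
  atom 15: C, bond orders sum to 3 (valence 4) → 1 H
  atom 16: C, bond orders sum to 4 (valence 4) → 0 H
  atom 17: Cl (halogen, monovalent) → 0 H
Total hydrogens: 10.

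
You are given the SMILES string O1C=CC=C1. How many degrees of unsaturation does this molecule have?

Degree of unsaturation = (number of rings) + (number of π bonds).
Ring closures in the SMILES: 1.
π bonds: 2 double bonds (each 1 DoU) → 2 DoU from unsaturation.
Total DoU = 1 + 2 = 3.

3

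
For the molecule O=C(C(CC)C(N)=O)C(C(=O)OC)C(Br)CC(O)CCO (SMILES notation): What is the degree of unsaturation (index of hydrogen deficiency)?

Degree of unsaturation = (number of rings) + (number of π bonds).
Ring closures in the SMILES: 0.
π bonds: 3 double bonds (each 1 DoU) → 3 DoU from unsaturation.
Total DoU = 0 + 3 = 3.

3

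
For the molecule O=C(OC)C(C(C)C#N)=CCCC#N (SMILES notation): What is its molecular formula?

C10H12N2O2

Walk through each heavy atom and fill implicit hydrogens from standard valence (C 4, N 3, O 2, S 2, halogen 1):
  atom 1: O, bond orders sum to 2 (valence 2) → 0 H
  atom 2: C, bond orders sum to 4 (valence 4) → 0 H
  atom 3: O, bond orders sum to 2 (valence 2) → 0 H
  atom 4: C, bond orders sum to 1 (valence 4) → 3 H
  atom 5: C, bond orders sum to 4 (valence 4) → 0 H
  atom 6: C, bond orders sum to 3 (valence 4) → 1 H
  atom 7: C, bond orders sum to 1 (valence 4) → 3 H
  atom 8: C, bond orders sum to 4 (valence 4) → 0 H
  atom 9: N, bond orders sum to 3 (valence 3) → 0 H
  atom 10: C, bond orders sum to 3 (valence 4) → 1 H
  atom 11: C, bond orders sum to 2 (valence 4) → 2 H
  atom 12: C, bond orders sum to 2 (valence 4) → 2 H
  atom 13: C, bond orders sum to 4 (valence 4) → 0 H
  atom 14: N, bond orders sum to 3 (valence 3) → 0 H
Totals → C:10, H:12, N:2, O:2.
In Hill order: C10H12N2O2.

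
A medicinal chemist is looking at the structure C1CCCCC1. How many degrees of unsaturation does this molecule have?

Degree of unsaturation = (number of rings) + (number of π bonds).
Ring closures in the SMILES: 1.
π bonds: none → 0 DoU from unsaturation.
Total DoU = 1 + 0 = 1.

1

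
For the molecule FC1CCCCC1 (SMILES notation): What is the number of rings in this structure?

In SMILES, each pair of matching ring-closure digits denotes one ring-closing bond; the number of such bonds equals the number of independent rings.
Ring-closure bonds here: 1.

1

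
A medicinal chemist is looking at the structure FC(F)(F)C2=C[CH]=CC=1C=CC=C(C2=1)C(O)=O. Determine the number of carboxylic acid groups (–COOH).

1

The carboxylic acid motif appears at heavy-atom position 15 in the SMILES.
Carboxylic acid count: 1.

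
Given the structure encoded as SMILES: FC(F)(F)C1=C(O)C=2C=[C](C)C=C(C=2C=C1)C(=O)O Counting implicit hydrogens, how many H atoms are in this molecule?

Walk through each heavy atom and fill implicit hydrogens from standard valence (C 4, N 3, O 2, S 2, halogen 1):
  atom 1: F (halogen, monovalent) → 0 H
  atom 2: C, bond orders sum to 4 (valence 4) → 0 H
  atom 3: F (halogen, monovalent) → 0 H
  atom 4: F (halogen, monovalent) → 0 H
  atom 5: C, bond orders sum to 4 (valence 4) → 0 H
  atom 6: C, bond orders sum to 4 (valence 4) → 0 H
  atom 7: O, bond orders sum to 1 (valence 2) → 1 H
  atom 8: C, bond orders sum to 4 (valence 4) → 0 H
  atom 9: C, bond orders sum to 3 (valence 4) → 1 H
  atom 10: C with explicit H count 0
  atom 11: C, bond orders sum to 1 (valence 4) → 3 H
  atom 12: C, bond orders sum to 3 (valence 4) → 1 H
  atom 13: C, bond orders sum to 4 (valence 4) → 0 H
  atom 14: C, bond orders sum to 4 (valence 4) → 0 H
  atom 15: C, bond orders sum to 3 (valence 4) → 1 H
  atom 16: C, bond orders sum to 3 (valence 4) → 1 H
  atom 17: C, bond orders sum to 4 (valence 4) → 0 H
  atom 18: O, bond orders sum to 2 (valence 2) → 0 H
  atom 19: O, bond orders sum to 1 (valence 2) → 1 H
Total hydrogens: 9.

9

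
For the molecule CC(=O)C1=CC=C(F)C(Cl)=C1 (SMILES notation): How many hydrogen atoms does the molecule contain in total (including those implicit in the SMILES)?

Walk through each heavy atom and fill implicit hydrogens from standard valence (C 4, N 3, O 2, S 2, halogen 1):
  atom 1: C, bond orders sum to 1 (valence 4) → 3 H
  atom 2: C, bond orders sum to 4 (valence 4) → 0 H
  atom 3: O, bond orders sum to 2 (valence 2) → 0 H
  atom 4: C, bond orders sum to 4 (valence 4) → 0 H
  atom 5: C, bond orders sum to 3 (valence 4) → 1 H
  atom 6: C, bond orders sum to 3 (valence 4) → 1 H
  atom 7: C, bond orders sum to 4 (valence 4) → 0 H
  atom 8: F (halogen, monovalent) → 0 H
  atom 9: C, bond orders sum to 4 (valence 4) → 0 H
  atom 10: Cl (halogen, monovalent) → 0 H
  atom 11: C, bond orders sum to 3 (valence 4) → 1 H
Total hydrogens: 6.

6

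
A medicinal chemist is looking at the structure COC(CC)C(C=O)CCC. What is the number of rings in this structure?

In SMILES, each pair of matching ring-closure digits denotes one ring-closing bond; the number of such bonds equals the number of independent rings.
Ring-closure bonds here: 0.

0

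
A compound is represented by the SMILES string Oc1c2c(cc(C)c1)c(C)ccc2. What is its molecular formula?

Walk through each heavy atom and fill implicit hydrogens from standard valence (C 4, N 3, O 2, S 2, halogen 1); for lowercase aromatic atoms, an aromatic c carries 1 H when it has two neighbours and 0 H with three, and aromatic n carries 0 H:
  atom 1: O, bond orders sum to 1 (valence 2) → 1 H
  atom 2: aromatic c, 3 neighbours → 0 H
  atom 3: aromatic c, 3 neighbours → 0 H
  atom 4: aromatic c, 3 neighbours → 0 H
  atom 5: aromatic c, 2 neighbours → 1 H
  atom 6: aromatic c, 3 neighbours → 0 H
  atom 7: C, bond orders sum to 1 (valence 4) → 3 H
  atom 8: aromatic c, 2 neighbours → 1 H
  atom 9: aromatic c, 3 neighbours → 0 H
  atom 10: C, bond orders sum to 1 (valence 4) → 3 H
  atom 11: aromatic c, 2 neighbours → 1 H
  atom 12: aromatic c, 2 neighbours → 1 H
  atom 13: aromatic c, 2 neighbours → 1 H
Totals → C:12, H:12, O:1.

C12H12O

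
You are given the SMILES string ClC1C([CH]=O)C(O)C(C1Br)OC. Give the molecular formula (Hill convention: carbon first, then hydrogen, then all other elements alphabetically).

Walk through each heavy atom and fill implicit hydrogens from standard valence (C 4, N 3, O 2, S 2, halogen 1):
  atom 1: Cl (halogen, monovalent) → 0 H
  atom 2: C, bond orders sum to 3 (valence 4) → 1 H
  atom 3: C, bond orders sum to 3 (valence 4) → 1 H
  atom 4: C with explicit H count 1
  atom 5: O, bond orders sum to 2 (valence 2) → 0 H
  atom 6: C, bond orders sum to 3 (valence 4) → 1 H
  atom 7: O, bond orders sum to 1 (valence 2) → 1 H
  atom 8: C, bond orders sum to 3 (valence 4) → 1 H
  atom 9: C, bond orders sum to 3 (valence 4) → 1 H
  atom 10: Br (halogen, monovalent) → 0 H
  atom 11: O, bond orders sum to 2 (valence 2) → 0 H
  atom 12: C, bond orders sum to 1 (valence 4) → 3 H
Totals → C:7, H:10, Br:1, Cl:1, O:3.
In Hill order: C7H10BrClO3.

C7H10BrClO3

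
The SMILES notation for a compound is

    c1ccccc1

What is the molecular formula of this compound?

C6H6

Walk through each heavy atom and fill implicit hydrogens from standard valence (C 4, N 3, O 2, S 2, halogen 1); for lowercase aromatic atoms, an aromatic c carries 1 H when it has two neighbours and 0 H with three, and aromatic n carries 0 H:
  atom 1: aromatic c, 2 neighbours → 1 H
  atom 2: aromatic c, 2 neighbours → 1 H
  atom 3: aromatic c, 2 neighbours → 1 H
  atom 4: aromatic c, 2 neighbours → 1 H
  atom 5: aromatic c, 2 neighbours → 1 H
  atom 6: aromatic c, 2 neighbours → 1 H
Totals → C:6, H:6.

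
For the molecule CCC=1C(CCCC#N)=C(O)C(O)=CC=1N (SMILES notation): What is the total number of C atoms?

12

Count every carbon token in the SMILES (each C, including those in ring-closure positions and inside branches).
Carbon count: 12.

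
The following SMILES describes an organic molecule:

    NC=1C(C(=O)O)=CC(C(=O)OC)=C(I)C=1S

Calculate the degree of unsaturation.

Molecular formula: C9H8INO4S.
DoU = (2C + 2 + N − H − X) / 2, where X is the halogen count and O/S are ignored.
    = (2·9 + 2 + 1 − 8 − 1) / 2 = 12 / 2 = 6.

6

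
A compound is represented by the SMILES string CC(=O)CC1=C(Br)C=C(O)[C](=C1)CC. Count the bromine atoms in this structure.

Scan the SMILES for Br atoms (remember two-letter symbols like Cl and Br are single atoms).
Bromine count: 1.

1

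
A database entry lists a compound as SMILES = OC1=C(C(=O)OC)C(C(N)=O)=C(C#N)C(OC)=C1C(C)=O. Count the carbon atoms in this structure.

Count every carbon token in the SMILES (each C, including those in ring-closure positions and inside branches).
Carbon count: 13.

13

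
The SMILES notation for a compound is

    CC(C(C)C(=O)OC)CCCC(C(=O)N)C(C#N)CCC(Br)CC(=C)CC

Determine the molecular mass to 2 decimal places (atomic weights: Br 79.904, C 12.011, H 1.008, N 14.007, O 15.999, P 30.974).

First, the molecular formula is C21H35BrN2O3 (counting implicit H from valence).
  Br: 1 × 79.904 = 79.904
  C: 21 × 12.011 = 252.231
  H: 35 × 1.008 = 35.280
  N: 2 × 14.007 = 28.014
  O: 3 × 15.999 = 47.997
Sum: 1×79.904 + 21×12.011 + 35×1.008 + 2×14.007 + 3×15.999 = 443.426 → 443.43 g/mol.

443.43 g/mol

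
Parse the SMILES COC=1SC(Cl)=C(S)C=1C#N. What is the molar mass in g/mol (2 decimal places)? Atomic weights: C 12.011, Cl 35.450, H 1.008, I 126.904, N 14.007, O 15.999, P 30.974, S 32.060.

205.67 g/mol

First, the molecular formula is C6H4ClNOS2 (counting implicit H from valence).
  C: 6 × 12.011 = 72.066
  Cl: 1 × 35.450 = 35.450
  H: 4 × 1.008 = 4.032
  N: 1 × 14.007 = 14.007
  O: 1 × 15.999 = 15.999
  S: 2 × 32.060 = 64.120
Sum: 6×12.011 + 1×35.450 + 4×1.008 + 1×14.007 + 1×15.999 + 2×32.060 = 205.674 → 205.67 g/mol.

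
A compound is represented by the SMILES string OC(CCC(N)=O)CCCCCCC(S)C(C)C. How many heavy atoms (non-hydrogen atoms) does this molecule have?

18

Every atom symbol written in the SMILES (organic subset) is one heavy atom; implicit H are not written.
Heavy atoms by element → C:14, N:1, O:2, S:1.
Total: 18.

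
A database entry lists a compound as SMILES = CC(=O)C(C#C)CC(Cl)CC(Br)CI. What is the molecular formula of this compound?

C10H13BrClIO

Walk through each heavy atom and fill implicit hydrogens from standard valence (C 4, N 3, O 2, S 2, halogen 1):
  atom 1: C, bond orders sum to 1 (valence 4) → 3 H
  atom 2: C, bond orders sum to 4 (valence 4) → 0 H
  atom 3: O, bond orders sum to 2 (valence 2) → 0 H
  atom 4: C, bond orders sum to 3 (valence 4) → 1 H
  atom 5: C, bond orders sum to 4 (valence 4) → 0 H
  atom 6: C, bond orders sum to 3 (valence 4) → 1 H
  atom 7: C, bond orders sum to 2 (valence 4) → 2 H
  atom 8: C, bond orders sum to 3 (valence 4) → 1 H
  atom 9: Cl (halogen, monovalent) → 0 H
  atom 10: C, bond orders sum to 2 (valence 4) → 2 H
  atom 11: C, bond orders sum to 3 (valence 4) → 1 H
  atom 12: Br (halogen, monovalent) → 0 H
  atom 13: C, bond orders sum to 2 (valence 4) → 2 H
  atom 14: I (halogen, monovalent) → 0 H
Totals → C:10, H:13, Br:1, Cl:1, I:1, O:1.
In Hill order: C10H13BrClIO.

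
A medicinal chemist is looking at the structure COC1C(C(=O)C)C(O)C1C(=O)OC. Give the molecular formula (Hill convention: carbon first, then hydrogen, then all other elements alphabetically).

Walk through each heavy atom and fill implicit hydrogens from standard valence (C 4, N 3, O 2, S 2, halogen 1):
  atom 1: C, bond orders sum to 1 (valence 4) → 3 H
  atom 2: O, bond orders sum to 2 (valence 2) → 0 H
  atom 3: C, bond orders sum to 3 (valence 4) → 1 H
  atom 4: C, bond orders sum to 3 (valence 4) → 1 H
  atom 5: C, bond orders sum to 4 (valence 4) → 0 H
  atom 6: O, bond orders sum to 2 (valence 2) → 0 H
  atom 7: C, bond orders sum to 1 (valence 4) → 3 H
  atom 8: C, bond orders sum to 3 (valence 4) → 1 H
  atom 9: O, bond orders sum to 1 (valence 2) → 1 H
  atom 10: C, bond orders sum to 3 (valence 4) → 1 H
  atom 11: C, bond orders sum to 4 (valence 4) → 0 H
  atom 12: O, bond orders sum to 2 (valence 2) → 0 H
  atom 13: O, bond orders sum to 2 (valence 2) → 0 H
  atom 14: C, bond orders sum to 1 (valence 4) → 3 H
Totals → C:9, H:14, O:5.
In Hill order: C9H14O5.

C9H14O5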